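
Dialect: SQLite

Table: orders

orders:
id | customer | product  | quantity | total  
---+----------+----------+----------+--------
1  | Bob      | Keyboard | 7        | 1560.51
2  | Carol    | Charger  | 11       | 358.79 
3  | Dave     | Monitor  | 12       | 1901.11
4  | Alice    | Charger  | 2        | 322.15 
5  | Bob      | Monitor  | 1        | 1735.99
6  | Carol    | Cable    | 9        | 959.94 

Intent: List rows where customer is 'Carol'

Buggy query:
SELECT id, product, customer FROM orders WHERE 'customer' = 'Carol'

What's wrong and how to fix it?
Bug: 'customer' in single quotes is a string literal, not the column; the comparison is literal-vs-literal and never true

Fix: Reference the column as customer without single quotes

Corrected query:
SELECT id, product, customer FROM orders WHERE customer = 'Carol'

Result:
id | product | customer
---+---------+---------
2  | Charger | Carol   
6  | Cable   | Carol   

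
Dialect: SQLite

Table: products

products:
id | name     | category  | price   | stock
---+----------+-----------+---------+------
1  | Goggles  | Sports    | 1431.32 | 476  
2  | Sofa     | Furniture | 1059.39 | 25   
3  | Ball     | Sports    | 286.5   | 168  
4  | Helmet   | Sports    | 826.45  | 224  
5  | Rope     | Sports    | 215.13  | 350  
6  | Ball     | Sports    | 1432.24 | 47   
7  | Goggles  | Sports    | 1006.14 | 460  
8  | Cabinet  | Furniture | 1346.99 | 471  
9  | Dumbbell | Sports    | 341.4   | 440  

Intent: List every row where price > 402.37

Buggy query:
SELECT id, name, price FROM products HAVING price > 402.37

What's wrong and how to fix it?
Bug: This is a non-aggregate query (no GROUP BY, no aggregates), so in SQLite the HAVING clause is invalid here; a row-level condition belongs in WHERE

Fix: Use WHERE for row-level filtering

Corrected query:
SELECT id, name, price FROM products WHERE price > 402.37

Result:
id | name    | price  
---+---------+--------
1  | Goggles | 1431.32
2  | Sofa    | 1059.39
4  | Helmet  | 826.45 
6  | Ball    | 1432.24
7  | Goggles | 1006.14
8  | Cabinet | 1346.99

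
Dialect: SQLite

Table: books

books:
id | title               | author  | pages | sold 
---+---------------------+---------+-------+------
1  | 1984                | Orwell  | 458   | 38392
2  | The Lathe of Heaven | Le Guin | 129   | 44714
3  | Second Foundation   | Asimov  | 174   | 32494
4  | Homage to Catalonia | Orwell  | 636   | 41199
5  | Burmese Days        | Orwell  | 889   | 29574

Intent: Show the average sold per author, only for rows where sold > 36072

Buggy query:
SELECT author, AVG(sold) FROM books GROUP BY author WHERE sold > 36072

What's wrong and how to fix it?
Bug: Row-level WHERE must come before GROUP BY in the clause order

Fix: Place WHERE between FROM and GROUP BY

Corrected query:
SELECT author, AVG(sold) FROM books WHERE sold > 36072 GROUP BY author

Result:
author  | AVG(sold)
--------+----------
Le Guin | 44714    
Orwell  | 39795.5  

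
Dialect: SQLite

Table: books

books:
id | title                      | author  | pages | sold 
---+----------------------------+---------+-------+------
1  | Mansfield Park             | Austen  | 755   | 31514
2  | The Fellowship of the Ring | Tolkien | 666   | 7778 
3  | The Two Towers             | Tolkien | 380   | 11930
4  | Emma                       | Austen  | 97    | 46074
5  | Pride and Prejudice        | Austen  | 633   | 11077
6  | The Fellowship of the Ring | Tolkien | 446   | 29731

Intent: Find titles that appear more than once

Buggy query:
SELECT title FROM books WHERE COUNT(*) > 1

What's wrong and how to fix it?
Bug: WHERE can't reference COUNT(*); aggregates are computed after WHERE

Fix: GROUP BY title, then filter groups with HAVING COUNT(*) > 1

Corrected query:
SELECT title FROM books GROUP BY title HAVING COUNT(*) > 1

Result:
title                     
--------------------------
The Fellowship of the Ring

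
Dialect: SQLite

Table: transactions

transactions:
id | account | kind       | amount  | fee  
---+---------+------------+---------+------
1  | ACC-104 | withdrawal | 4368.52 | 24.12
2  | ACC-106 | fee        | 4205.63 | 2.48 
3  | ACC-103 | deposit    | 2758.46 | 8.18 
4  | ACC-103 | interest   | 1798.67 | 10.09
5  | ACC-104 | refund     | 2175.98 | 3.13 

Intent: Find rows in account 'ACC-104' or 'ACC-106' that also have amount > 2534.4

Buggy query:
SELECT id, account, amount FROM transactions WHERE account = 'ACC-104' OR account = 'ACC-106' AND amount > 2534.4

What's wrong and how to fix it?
Bug: Without parentheses, AND is evaluated before OR, so the amount filter only applies to the 'ACC-106' branch

Fix: Add parentheses around the OR so the AND applies to both alternatives

Corrected query:
SELECT id, account, amount FROM transactions WHERE (account = 'ACC-104' OR account = 'ACC-106') AND amount > 2534.4

Result:
id | account | amount 
---+---------+--------
1  | ACC-104 | 4368.52
2  | ACC-106 | 4205.63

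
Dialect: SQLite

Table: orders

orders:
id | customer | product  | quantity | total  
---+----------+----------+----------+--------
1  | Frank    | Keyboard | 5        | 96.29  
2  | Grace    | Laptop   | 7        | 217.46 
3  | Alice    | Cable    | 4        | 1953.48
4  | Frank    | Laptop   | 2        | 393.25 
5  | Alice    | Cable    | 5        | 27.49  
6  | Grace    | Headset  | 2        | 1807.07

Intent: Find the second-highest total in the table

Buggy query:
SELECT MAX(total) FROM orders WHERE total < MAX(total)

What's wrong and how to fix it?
Bug: The inner MAX is an aggregate inside WHERE, which is not allowed

Fix: Put the inner MAX in a scalar subquery

Corrected query:
SELECT MAX(total) FROM orders WHERE total < (SELECT MAX(total) FROM orders)

Result:
MAX(total)
----------
1807.07   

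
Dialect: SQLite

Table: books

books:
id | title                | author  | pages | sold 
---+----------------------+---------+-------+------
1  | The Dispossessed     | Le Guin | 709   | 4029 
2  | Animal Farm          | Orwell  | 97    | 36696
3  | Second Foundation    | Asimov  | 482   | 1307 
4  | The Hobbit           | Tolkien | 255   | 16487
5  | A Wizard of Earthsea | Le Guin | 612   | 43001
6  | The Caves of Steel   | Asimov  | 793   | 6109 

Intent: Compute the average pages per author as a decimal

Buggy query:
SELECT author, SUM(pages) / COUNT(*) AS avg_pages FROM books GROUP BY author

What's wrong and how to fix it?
Bug: SUM(pages) and COUNT(*) are both integers; the division truncates the fractional part

Fix: Multiply by 1.0 (or CAST to REAL) to force floating-point division

Corrected query:
SELECT author, SUM(pages) * 1.0 / COUNT(*) AS avg_pages FROM books GROUP BY author

Result:
author  | avg_pages
--------+----------
Asimov  | 637.5    
Le Guin | 660.5    
Orwell  | 97       
Tolkien | 255      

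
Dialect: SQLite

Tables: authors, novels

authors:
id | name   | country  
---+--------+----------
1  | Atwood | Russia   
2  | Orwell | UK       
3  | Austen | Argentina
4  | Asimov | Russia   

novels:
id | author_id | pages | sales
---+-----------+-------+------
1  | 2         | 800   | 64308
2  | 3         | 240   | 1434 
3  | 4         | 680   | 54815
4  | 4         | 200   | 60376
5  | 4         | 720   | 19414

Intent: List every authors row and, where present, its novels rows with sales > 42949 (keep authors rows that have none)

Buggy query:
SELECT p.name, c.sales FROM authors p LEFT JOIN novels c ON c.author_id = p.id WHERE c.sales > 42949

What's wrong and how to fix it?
Bug: Filtering c.sales in WHERE discards the NULL rows produced by LEFT JOIN, turning it into an inner join

Fix: Move the right-table condition into the ON clause so unmatched parents are kept

Corrected query:
SELECT p.name, c.sales FROM authors p LEFT JOIN novels c ON c.author_id = p.id AND c.sales > 42949

Result:
name   | sales
-------+------
Atwood | NULL 
Orwell | 64308
Austen | NULL 
Asimov | 54815
Asimov | 60376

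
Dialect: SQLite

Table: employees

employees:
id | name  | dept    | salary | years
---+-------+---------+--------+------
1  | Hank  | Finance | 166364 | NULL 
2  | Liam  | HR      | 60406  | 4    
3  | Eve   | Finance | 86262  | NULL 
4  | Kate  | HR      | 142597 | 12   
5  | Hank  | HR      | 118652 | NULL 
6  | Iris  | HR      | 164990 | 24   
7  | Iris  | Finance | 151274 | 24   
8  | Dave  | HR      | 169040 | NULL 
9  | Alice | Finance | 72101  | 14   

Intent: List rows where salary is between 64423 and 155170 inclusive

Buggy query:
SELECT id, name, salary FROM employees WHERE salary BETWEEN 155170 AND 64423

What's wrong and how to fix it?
Bug: The bounds are reversed; BETWEEN a AND b requires a <= b to match anything

Fix: Swap the bounds so the smaller value comes first

Corrected query:
SELECT id, name, salary FROM employees WHERE salary BETWEEN 64423 AND 155170

Result:
id | name  | salary
---+-------+-------
3  | Eve   | 86262 
4  | Kate  | 142597
5  | Hank  | 118652
7  | Iris  | 151274
9  | Alice | 72101 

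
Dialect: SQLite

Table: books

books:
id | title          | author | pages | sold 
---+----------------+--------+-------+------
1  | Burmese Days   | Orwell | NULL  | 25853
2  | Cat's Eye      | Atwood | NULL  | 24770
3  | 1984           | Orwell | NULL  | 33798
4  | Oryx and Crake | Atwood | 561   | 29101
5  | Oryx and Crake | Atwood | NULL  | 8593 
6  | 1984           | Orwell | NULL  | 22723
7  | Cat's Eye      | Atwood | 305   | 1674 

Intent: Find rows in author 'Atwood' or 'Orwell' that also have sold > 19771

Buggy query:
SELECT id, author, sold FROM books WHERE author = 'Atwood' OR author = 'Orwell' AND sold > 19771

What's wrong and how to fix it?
Bug: Without parentheses, AND is evaluated before OR, so the sold filter only applies to the 'Orwell' branch

Fix: Group the OR with parentheses (or use IN), then AND the threshold

Corrected query:
SELECT id, author, sold FROM books WHERE (author = 'Atwood' OR author = 'Orwell') AND sold > 19771

Result:
id | author | sold 
---+--------+------
1  | Orwell | 25853
2  | Atwood | 24770
3  | Orwell | 33798
4  | Atwood | 29101
6  | Orwell | 22723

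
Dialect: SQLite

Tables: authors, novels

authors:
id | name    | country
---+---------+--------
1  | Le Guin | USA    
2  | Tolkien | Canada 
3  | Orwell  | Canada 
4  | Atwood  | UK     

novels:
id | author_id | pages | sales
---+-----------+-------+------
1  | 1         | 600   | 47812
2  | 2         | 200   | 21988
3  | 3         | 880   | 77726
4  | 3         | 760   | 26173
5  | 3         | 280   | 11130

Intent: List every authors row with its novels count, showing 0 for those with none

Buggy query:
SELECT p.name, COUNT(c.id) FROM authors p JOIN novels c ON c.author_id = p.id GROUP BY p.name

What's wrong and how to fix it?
Bug: An inner join excludes parents with zero children

Fix: Switch to LEFT JOIN to retain unmatched parent rows

Corrected query:
SELECT p.name, COUNT(c.id) FROM authors p LEFT JOIN novels c ON c.author_id = p.id GROUP BY p.name

Result:
name    | COUNT(c.id)
--------+------------
Atwood  | 0          
Le Guin | 1          
Orwell  | 3          
Tolkien | 1          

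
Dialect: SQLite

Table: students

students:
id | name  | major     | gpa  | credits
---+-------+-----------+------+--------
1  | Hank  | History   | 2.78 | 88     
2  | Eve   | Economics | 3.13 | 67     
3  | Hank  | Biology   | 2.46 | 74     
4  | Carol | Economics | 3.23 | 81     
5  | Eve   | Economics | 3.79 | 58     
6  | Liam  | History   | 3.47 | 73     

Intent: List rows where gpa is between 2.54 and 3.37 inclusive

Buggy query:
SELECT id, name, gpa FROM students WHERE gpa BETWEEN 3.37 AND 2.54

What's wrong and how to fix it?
Bug: The bounds are reversed; BETWEEN a AND b requires a <= b to match anything

Fix: Write BETWEEN 2.54 AND 3.37

Corrected query:
SELECT id, name, gpa FROM students WHERE gpa BETWEEN 2.54 AND 3.37

Result:
id | name  | gpa 
---+-------+-----
1  | Hank  | 2.78
2  | Eve   | 3.13
4  | Carol | 3.23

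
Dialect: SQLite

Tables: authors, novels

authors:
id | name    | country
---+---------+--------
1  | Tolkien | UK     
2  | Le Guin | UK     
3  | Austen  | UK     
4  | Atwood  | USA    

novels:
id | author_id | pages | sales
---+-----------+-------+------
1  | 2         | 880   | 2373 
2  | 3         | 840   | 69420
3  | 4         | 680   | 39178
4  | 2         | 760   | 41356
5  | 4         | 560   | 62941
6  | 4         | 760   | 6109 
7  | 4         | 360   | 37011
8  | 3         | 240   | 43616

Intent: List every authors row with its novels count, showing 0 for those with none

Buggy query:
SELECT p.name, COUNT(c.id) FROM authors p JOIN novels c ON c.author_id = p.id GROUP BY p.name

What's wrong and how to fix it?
Bug: An inner join excludes parents with zero children

Fix: Use LEFT JOIN so parents without children still appear (COUNT(c.id) gives 0)

Corrected query:
SELECT p.name, COUNT(c.id) FROM authors p LEFT JOIN novels c ON c.author_id = p.id GROUP BY p.name

Result:
name    | COUNT(c.id)
--------+------------
Atwood  | 4          
Austen  | 2          
Le Guin | 2          
Tolkien | 0          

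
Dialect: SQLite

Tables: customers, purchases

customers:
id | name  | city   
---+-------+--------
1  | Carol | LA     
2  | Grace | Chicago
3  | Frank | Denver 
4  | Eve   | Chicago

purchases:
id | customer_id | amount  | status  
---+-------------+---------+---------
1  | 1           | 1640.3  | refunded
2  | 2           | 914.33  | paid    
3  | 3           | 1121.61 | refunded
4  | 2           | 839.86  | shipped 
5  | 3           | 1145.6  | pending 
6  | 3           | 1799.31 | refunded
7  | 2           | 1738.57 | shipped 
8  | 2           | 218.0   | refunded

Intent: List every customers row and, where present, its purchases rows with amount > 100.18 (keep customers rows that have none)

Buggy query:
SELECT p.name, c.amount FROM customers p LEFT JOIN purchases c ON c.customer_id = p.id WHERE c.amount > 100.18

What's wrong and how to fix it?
Bug: A WHERE condition on the right-hand table after LEFT JOIN drops unmatched parents

Fix: Put 'c.amount > 100.18' in the JOIN's ON clause instead of WHERE

Corrected query:
SELECT p.name, c.amount FROM customers p LEFT JOIN purchases c ON c.customer_id = p.id AND c.amount > 100.18

Result:
name  | amount 
------+--------
Carol | 1640.3 
Grace | 218    
Grace | 839.86 
Grace | 914.33 
Grace | 1738.57
Frank | 1121.61
Frank | 1145.6 
Frank | 1799.31
Eve   | NULL   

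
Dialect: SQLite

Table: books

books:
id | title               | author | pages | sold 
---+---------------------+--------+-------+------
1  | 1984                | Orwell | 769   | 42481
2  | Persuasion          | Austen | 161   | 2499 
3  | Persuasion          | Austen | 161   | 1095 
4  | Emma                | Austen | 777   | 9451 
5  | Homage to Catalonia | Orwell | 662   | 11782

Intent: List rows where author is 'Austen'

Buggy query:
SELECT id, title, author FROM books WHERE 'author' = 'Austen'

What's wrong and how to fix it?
Bug: 'author' in single quotes is a string literal, not the column; the comparison is literal-vs-literal and never true

Fix: Reference the column as author without single quotes

Corrected query:
SELECT id, title, author FROM books WHERE author = 'Austen'

Result:
id | title      | author
---+------------+-------
2  | Persuasion | Austen
3  | Persuasion | Austen
4  | Emma       | Austen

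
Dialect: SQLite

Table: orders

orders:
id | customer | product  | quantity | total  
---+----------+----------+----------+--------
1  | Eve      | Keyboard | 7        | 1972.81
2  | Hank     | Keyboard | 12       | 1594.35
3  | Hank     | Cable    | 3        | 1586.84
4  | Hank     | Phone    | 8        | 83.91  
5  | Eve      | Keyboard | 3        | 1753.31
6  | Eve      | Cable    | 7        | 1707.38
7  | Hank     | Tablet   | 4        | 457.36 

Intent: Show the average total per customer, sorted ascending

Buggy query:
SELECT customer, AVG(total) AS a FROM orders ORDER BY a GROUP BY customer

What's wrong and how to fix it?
Bug: ORDER BY appears before GROUP BY; SQL clause order requires GROUP BY first

Fix: Move ORDER BY to the end, after GROUP BY

Corrected query:
SELECT customer, AVG(total) AS a FROM orders GROUP BY customer ORDER BY a

Result:
customer | a          
---------+------------
Hank     | 930.615    
Eve      | 1811.166667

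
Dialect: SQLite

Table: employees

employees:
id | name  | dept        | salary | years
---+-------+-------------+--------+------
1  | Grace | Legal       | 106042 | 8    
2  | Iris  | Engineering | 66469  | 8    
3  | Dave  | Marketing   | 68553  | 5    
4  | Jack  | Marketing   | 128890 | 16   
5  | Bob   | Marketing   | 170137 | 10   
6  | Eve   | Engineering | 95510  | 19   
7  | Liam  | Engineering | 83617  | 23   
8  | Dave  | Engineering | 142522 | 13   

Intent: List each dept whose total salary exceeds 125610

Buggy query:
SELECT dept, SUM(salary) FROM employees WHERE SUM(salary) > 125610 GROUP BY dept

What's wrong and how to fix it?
Bug: WHERE runs before GROUP BY, so aggregates aren't available there

Fix: Move the aggregate condition to a HAVING clause

Corrected query:
SELECT dept, SUM(salary) FROM employees GROUP BY dept HAVING SUM(salary) > 125610

Result:
dept        | SUM(salary)
------------+------------
Engineering | 388118     
Marketing   | 367580     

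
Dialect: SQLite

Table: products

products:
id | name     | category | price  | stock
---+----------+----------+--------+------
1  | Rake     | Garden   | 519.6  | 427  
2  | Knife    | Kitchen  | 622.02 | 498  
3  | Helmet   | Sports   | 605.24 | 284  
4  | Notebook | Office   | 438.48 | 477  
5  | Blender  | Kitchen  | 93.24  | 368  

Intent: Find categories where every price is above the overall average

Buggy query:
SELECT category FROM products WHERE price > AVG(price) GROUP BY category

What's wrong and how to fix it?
Bug: AVG() is an aggregate; it can't sit directly in WHERE

Fix: Compute the overall average in a scalar subquery and compare each group's MIN against it in HAVING

Corrected query:
SELECT category FROM products GROUP BY category HAVING MIN(price) > (SELECT AVG(price) FROM products)

Result:
category
--------
Garden  
Sports  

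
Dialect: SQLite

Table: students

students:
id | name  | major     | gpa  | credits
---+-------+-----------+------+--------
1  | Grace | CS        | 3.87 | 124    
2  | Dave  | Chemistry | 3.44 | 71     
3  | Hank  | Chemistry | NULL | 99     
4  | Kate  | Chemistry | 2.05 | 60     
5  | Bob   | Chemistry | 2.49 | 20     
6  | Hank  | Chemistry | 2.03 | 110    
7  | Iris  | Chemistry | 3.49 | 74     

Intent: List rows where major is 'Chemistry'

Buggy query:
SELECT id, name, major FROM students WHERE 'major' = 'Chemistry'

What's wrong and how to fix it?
Bug: 'major' in single quotes is a string literal, not the column; the comparison is literal-vs-literal and never true

Fix: Reference the column as major without single quotes

Corrected query:
SELECT id, name, major FROM students WHERE major = 'Chemistry'

Result:
id | name | major    
---+------+----------
2  | Dave | Chemistry
3  | Hank | Chemistry
4  | Kate | Chemistry
5  | Bob  | Chemistry
6  | Hank | Chemistry
7  | Iris | Chemistry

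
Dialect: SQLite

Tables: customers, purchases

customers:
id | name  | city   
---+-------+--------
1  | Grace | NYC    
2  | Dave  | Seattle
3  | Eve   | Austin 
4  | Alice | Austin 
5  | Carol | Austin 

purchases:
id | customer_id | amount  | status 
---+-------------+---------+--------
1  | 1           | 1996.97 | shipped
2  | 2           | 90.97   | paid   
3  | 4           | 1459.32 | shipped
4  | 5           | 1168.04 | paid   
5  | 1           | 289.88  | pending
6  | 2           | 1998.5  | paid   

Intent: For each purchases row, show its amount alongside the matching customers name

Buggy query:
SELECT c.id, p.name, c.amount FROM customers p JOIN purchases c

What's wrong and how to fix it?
Bug: Missing join condition: each purchases row is matched to all customers rows instead of just its own

Fix: Specify the join condition linking the foreign key to the parent id

Corrected query:
SELECT c.id, p.name, c.amount FROM customers p JOIN purchases c ON c.customer_id = p.id

Result:
id | name  | amount 
---+-------+--------
1  | Grace | 1996.97
2  | Dave  | 90.97  
3  | Alice | 1459.32
4  | Carol | 1168.04
5  | Grace | 289.88 
6  | Dave  | 1998.5 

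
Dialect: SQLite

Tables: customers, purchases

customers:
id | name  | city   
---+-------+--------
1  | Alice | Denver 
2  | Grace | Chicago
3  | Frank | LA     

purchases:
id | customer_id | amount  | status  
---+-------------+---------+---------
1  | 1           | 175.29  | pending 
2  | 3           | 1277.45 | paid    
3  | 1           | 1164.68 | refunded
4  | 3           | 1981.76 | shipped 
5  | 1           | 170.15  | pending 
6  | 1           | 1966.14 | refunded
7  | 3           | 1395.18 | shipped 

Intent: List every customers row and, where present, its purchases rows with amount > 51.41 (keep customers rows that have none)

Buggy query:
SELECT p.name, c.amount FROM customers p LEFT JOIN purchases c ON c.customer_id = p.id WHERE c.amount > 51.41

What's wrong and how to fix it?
Bug: Filtering c.amount in WHERE discards the NULL rows produced by LEFT JOIN, turning it into an inner join

Fix: Move the right-table condition into the ON clause so unmatched parents are kept

Corrected query:
SELECT p.name, c.amount FROM customers p LEFT JOIN purchases c ON c.customer_id = p.id AND c.amount > 51.41

Result:
name  | amount 
------+--------
Alice | 170.15 
Alice | 175.29 
Alice | 1164.68
Alice | 1966.14
Grace | NULL   
Frank | 1277.45
Frank | 1395.18
Frank | 1981.76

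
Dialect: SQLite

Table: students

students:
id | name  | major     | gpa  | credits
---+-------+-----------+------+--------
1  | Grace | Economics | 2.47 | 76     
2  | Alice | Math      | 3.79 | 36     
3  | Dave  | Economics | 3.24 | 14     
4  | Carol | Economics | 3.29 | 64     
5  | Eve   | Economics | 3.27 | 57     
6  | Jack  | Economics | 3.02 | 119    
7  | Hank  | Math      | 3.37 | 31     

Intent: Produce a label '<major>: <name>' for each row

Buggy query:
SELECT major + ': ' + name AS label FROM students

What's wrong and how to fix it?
Bug: SQLite uses || for string concatenation; + coerces text to numbers (yielding 0)

Fix: Use the || operator for string concatenation

Corrected query:
SELECT major || ': ' || name AS label FROM students

Result:
label           
----------------
Economics: Grace
Math: Alice     
Economics: Dave 
Economics: Carol
Economics: Eve  
Economics: Jack 
Math: Hank      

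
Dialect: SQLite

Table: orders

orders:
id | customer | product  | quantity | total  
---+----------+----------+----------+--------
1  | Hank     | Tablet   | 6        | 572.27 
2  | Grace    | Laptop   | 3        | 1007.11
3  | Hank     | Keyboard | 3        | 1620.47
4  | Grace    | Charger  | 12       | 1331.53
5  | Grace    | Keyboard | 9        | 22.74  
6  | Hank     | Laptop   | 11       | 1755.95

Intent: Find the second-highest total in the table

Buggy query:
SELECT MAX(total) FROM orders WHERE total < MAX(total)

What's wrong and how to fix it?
Bug: The inner MAX is an aggregate inside WHERE, which is not allowed

Fix: Compute the overall MAX in a subquery, then take MAX of rows below it

Corrected query:
SELECT MAX(total) FROM orders WHERE total < (SELECT MAX(total) FROM orders)

Result:
MAX(total)
----------
1620.47   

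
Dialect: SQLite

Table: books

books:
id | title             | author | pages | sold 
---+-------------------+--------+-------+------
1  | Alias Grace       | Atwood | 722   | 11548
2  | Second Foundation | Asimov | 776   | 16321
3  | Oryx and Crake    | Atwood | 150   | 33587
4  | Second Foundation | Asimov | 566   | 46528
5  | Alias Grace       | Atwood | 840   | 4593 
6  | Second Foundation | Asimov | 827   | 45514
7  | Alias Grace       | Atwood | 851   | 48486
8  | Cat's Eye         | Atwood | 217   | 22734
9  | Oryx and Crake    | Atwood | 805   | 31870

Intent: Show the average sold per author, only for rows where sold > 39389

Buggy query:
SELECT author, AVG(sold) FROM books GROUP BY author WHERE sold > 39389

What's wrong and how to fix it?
Bug: WHERE cannot follow GROUP BY

Fix: Move the WHERE clause before GROUP BY

Corrected query:
SELECT author, AVG(sold) FROM books WHERE sold > 39389 GROUP BY author

Result:
author | AVG(sold)
-------+----------
Asimov | 46021    
Atwood | 48486    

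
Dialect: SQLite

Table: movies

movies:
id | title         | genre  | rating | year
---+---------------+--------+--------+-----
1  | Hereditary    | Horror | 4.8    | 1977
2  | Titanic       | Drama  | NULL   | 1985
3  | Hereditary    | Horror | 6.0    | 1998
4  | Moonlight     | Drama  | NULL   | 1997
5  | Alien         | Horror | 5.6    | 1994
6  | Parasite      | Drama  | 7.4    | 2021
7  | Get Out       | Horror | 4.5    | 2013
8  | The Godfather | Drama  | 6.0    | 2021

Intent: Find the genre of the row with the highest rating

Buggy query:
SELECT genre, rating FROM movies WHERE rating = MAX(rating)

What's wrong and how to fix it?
Bug: WHERE is evaluated per row; an aggregate over the whole table isn't defined there

Fix: Wrap MAX in a scalar subquery so WHERE compares against a single value

Corrected query:
SELECT genre, rating FROM movies WHERE rating = (SELECT MAX(rating) FROM movies)

Result:
genre | rating
------+-------
Drama | 7.4   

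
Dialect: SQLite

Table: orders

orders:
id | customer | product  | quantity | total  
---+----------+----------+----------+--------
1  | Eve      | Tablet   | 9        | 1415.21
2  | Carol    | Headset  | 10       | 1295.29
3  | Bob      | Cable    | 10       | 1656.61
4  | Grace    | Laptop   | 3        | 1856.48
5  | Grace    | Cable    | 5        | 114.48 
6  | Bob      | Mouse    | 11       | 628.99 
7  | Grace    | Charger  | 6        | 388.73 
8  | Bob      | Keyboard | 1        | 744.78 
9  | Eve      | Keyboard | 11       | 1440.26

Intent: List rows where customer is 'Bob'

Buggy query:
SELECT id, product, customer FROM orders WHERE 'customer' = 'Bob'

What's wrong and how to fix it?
Bug: 'customer' in single quotes is a string literal, not the column; the comparison is literal-vs-literal and never true

Fix: Reference the column as customer without single quotes

Corrected query:
SELECT id, product, customer FROM orders WHERE customer = 'Bob'

Result:
id | product  | customer
---+----------+---------
3  | Cable    | Bob     
6  | Mouse    | Bob     
8  | Keyboard | Bob     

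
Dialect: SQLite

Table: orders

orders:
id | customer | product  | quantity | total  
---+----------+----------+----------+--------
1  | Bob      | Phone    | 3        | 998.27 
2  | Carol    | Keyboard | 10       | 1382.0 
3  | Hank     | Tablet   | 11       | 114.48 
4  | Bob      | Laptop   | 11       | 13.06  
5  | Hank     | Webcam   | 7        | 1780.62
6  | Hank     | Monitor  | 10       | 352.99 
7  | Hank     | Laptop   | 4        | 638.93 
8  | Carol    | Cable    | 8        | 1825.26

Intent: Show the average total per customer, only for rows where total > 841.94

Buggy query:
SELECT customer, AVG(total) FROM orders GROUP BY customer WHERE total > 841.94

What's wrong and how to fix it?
Bug: WHERE cannot follow GROUP BY

Fix: Place WHERE between FROM and GROUP BY

Corrected query:
SELECT customer, AVG(total) FROM orders WHERE total > 841.94 GROUP BY customer

Result:
customer | AVG(total)
---------+-----------
Bob      | 998.27    
Carol    | 1603.63   
Hank     | 1780.62   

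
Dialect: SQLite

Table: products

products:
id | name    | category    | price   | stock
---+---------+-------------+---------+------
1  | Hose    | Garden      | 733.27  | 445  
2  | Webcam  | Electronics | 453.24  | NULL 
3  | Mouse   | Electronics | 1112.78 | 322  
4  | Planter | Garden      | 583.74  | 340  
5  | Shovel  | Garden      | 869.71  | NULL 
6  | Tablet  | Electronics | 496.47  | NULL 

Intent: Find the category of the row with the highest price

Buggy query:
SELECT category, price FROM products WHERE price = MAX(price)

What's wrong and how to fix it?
Bug: WHERE is evaluated per row; an aggregate over the whole table isn't defined there

Fix: Use a subquery: WHERE price = (SELECT MAX(price) FROM products)

Corrected query:
SELECT category, price FROM products WHERE price = (SELECT MAX(price) FROM products)

Result:
category    | price  
------------+--------
Electronics | 1112.78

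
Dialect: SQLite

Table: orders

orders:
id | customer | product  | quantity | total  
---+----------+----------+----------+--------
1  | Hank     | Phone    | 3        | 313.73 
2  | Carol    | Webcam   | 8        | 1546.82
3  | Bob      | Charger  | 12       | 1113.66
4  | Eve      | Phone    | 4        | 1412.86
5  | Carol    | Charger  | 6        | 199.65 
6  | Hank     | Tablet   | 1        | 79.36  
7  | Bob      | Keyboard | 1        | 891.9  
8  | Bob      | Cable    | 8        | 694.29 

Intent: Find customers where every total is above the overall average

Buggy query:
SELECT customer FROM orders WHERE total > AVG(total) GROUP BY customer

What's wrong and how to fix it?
Bug: WHERE evaluates per row before aggregation, so AVG() is unavailable

Fix: Compute the overall average in a scalar subquery and compare each group's MIN against it in HAVING

Corrected query:
SELECT customer FROM orders GROUP BY customer HAVING MIN(total) > (SELECT AVG(total) FROM orders)

Result:
customer
--------
Eve     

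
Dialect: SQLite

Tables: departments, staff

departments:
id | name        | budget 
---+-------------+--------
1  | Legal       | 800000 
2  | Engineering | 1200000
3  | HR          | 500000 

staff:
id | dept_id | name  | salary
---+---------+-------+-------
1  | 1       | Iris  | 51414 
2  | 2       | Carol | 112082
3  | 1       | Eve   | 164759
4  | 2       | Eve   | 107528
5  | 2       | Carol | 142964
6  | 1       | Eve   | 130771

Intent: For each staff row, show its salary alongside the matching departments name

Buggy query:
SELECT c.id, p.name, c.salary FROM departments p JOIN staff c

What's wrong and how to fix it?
Bug: JOIN with no ON clause produces a cartesian product; every staff row pairs with every departments row

Fix: Specify the join condition linking the foreign key to the parent id

Corrected query:
SELECT c.id, p.name, c.salary FROM departments p JOIN staff c ON c.dept_id = p.id

Result:
id | name        | salary
---+-------------+-------
1  | Legal       | 51414 
2  | Engineering | 112082
3  | Legal       | 164759
4  | Engineering | 107528
5  | Engineering | 142964
6  | Legal       | 130771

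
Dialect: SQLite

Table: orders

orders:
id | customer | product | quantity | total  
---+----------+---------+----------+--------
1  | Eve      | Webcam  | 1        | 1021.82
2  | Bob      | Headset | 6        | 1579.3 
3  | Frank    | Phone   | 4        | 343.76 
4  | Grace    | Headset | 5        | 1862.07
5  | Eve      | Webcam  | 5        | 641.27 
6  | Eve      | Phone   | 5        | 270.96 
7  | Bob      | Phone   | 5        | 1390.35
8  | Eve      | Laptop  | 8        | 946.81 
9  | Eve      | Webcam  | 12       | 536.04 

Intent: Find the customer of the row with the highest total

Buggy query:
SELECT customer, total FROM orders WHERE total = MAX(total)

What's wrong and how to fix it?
Bug: WHERE is evaluated per row; an aggregate over the whole table isn't defined there

Fix: Use a subquery: WHERE total = (SELECT MAX(total) FROM orders)

Corrected query:
SELECT customer, total FROM orders WHERE total = (SELECT MAX(total) FROM orders)

Result:
customer | total  
---------+--------
Grace    | 1862.07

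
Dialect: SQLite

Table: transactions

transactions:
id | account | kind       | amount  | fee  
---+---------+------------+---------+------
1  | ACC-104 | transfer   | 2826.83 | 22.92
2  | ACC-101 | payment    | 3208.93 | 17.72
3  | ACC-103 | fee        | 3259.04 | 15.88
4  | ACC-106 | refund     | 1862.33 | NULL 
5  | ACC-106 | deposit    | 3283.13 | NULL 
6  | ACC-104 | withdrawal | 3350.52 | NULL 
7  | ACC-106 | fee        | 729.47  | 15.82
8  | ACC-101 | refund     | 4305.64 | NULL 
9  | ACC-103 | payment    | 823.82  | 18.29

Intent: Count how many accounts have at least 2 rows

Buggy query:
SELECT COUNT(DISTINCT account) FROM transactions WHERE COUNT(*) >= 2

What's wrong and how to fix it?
Bug: WHERE filters individual rows, not groups, so a group-level COUNT is invalid there

Fix: Use a subquery that GROUPs and filters with HAVING, then count its rows

Corrected query:
SELECT COUNT(*) FROM (SELECT account FROM transactions GROUP BY account HAVING COUNT(*) >= 2)

Result:
COUNT(*)
--------
4       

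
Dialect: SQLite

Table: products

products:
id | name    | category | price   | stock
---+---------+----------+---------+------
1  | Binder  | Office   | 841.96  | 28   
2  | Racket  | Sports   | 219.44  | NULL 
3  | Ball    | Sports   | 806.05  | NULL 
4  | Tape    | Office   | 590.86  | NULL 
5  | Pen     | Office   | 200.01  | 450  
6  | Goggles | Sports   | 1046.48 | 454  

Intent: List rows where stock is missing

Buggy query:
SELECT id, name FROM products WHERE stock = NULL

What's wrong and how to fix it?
Bug: Comparing to NULL with '=' never matches; NULL = NULL is unknown, not true

Fix: Replace '= NULL' with 'IS NULL'

Corrected query:
SELECT id, name FROM products WHERE stock IS NULL

Result:
id | name  
---+-------
2  | Racket
3  | Ball  
4  | Tape  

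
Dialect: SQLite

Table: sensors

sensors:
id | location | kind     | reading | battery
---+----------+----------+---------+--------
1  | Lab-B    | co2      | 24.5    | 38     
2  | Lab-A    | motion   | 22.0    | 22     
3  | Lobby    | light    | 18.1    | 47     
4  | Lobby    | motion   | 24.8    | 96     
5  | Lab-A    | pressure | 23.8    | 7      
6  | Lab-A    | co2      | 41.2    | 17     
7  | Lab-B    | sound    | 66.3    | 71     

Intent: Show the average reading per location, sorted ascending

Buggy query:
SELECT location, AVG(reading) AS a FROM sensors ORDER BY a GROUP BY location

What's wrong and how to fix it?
Bug: GROUP BY must precede ORDER BY

Fix: Reorder: SELECT … FROM … GROUP BY … ORDER BY …

Corrected query:
SELECT location, AVG(reading) AS a FROM sensors GROUP BY location ORDER BY a

Result:
location | a    
---------+------
Lobby    | 21.45
Lab-A    | 29   
Lab-B    | 45.4 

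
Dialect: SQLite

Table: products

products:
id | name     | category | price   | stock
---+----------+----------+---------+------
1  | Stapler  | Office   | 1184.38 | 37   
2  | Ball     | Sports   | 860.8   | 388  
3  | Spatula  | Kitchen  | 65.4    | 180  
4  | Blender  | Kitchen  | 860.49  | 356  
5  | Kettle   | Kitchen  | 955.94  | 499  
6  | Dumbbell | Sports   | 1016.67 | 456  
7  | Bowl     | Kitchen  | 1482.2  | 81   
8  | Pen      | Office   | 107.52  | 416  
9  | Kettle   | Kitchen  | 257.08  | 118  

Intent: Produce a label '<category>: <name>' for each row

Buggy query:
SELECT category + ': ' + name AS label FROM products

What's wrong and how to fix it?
Bug: SQLite uses || for string concatenation; + coerces text to numbers (yielding 0)

Fix: Replace + with || to concatenate text

Corrected query:
SELECT category || ': ' || name AS label FROM products

Result:
label           
----------------
Office: Stapler 
Sports: Ball    
Kitchen: Spatula
Kitchen: Blender
Kitchen: Kettle 
Sports: Dumbbell
Kitchen: Bowl   
Office: Pen     
Kitchen: Kettle 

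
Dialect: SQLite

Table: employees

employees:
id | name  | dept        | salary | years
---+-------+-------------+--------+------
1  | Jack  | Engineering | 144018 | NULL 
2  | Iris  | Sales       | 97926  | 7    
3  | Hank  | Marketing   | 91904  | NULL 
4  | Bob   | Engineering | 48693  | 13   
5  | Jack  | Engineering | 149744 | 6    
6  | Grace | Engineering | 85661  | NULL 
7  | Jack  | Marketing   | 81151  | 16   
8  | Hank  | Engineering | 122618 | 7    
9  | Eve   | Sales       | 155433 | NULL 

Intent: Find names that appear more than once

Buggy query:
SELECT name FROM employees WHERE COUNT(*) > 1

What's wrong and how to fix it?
Bug: WHERE can't reference COUNT(*); aggregates are computed after WHERE

Fix: GROUP BY name, then filter groups with HAVING COUNT(*) > 1

Corrected query:
SELECT name FROM employees GROUP BY name HAVING COUNT(*) > 1

Result:
name
----
Hank
Jack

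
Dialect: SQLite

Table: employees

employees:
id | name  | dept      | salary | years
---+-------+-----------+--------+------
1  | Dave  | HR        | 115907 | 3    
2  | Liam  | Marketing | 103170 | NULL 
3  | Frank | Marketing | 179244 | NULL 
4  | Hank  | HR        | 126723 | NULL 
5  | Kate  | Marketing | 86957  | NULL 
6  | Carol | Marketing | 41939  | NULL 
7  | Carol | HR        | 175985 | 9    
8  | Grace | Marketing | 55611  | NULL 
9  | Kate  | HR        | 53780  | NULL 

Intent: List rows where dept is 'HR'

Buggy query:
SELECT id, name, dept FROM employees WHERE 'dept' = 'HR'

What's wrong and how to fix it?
Bug: 'dept' in single quotes is a string literal, not the column; the comparison is literal-vs-literal and never true

Fix: Remove the quotes around the column name (or use double quotes for an identifier)

Corrected query:
SELECT id, name, dept FROM employees WHERE dept = 'HR'

Result:
id | name  | dept
---+-------+-----
1  | Dave  | HR  
4  | Hank  | HR  
7  | Carol | HR  
9  | Kate  | HR  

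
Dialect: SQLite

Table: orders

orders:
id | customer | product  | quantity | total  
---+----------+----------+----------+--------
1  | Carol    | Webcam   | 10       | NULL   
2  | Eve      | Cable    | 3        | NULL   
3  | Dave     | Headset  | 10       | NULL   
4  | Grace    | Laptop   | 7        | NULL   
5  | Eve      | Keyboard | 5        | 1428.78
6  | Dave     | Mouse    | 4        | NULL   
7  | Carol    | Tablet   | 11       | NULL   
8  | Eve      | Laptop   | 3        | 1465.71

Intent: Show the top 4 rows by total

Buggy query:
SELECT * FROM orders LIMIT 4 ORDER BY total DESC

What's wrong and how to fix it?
Bug: ORDER BY cannot follow LIMIT; LIMIT is the final clause

Fix: Sort with ORDER BY, then apply LIMIT

Corrected query:
SELECT * FROM orders ORDER BY total DESC LIMIT 4

Result:
id | customer | product  | quantity | total  
---+----------+----------+----------+--------
8  | Eve      | Laptop   | 3        | 1465.71
5  | Eve      | Keyboard | 5        | 1428.78
1  | Carol    | Webcam   | 10       | NULL   
2  | Eve      | Cable    | 3        | NULL   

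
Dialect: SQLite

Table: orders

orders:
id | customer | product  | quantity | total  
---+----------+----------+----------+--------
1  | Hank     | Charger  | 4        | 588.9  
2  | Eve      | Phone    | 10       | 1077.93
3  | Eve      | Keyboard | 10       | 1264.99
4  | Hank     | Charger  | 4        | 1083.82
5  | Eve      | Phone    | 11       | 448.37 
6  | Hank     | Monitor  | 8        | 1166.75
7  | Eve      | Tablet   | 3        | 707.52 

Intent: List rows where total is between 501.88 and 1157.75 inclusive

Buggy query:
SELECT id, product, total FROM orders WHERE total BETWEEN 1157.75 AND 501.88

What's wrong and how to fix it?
Bug: The bounds are reversed; BETWEEN a AND b requires a <= b to match anything

Fix: Write BETWEEN 501.88 AND 1157.75

Corrected query:
SELECT id, product, total FROM orders WHERE total BETWEEN 501.88 AND 1157.75

Result:
id | product | total  
---+---------+--------
1  | Charger | 588.9  
2  | Phone   | 1077.93
4  | Charger | 1083.82
7  | Tablet  | 707.52 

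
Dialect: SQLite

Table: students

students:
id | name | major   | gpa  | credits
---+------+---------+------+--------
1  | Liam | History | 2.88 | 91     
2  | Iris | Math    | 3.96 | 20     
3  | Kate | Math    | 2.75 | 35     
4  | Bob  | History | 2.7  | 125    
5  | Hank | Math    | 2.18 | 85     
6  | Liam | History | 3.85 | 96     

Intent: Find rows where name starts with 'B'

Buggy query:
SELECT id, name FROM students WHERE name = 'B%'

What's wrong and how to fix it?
Bug: '=' compares the literal string including the % character; pattern matching needs LIKE

Fix: Replace '=' with LIKE so 'B%' is treated as a pattern

Corrected query:
SELECT id, name FROM students WHERE name LIKE 'B%'

Result:
id | name
---+-----
4  | Bob 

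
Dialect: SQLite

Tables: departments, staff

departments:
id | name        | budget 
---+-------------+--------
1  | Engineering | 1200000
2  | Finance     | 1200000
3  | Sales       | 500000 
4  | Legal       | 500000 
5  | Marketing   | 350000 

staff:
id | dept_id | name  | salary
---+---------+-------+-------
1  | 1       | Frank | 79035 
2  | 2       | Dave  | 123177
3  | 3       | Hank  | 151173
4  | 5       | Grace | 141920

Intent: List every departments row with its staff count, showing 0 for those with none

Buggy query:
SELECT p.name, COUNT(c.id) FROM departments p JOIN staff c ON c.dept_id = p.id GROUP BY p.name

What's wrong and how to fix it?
Bug: An inner join excludes parents with zero children

Fix: Use LEFT JOIN so parents without children still appear (COUNT(c.id) gives 0)

Corrected query:
SELECT p.name, COUNT(c.id) FROM departments p LEFT JOIN staff c ON c.dept_id = p.id GROUP BY p.name

Result:
name        | COUNT(c.id)
------------+------------
Engineering | 1          
Finance     | 1          
Legal       | 0          
Marketing   | 1          
Sales       | 1          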